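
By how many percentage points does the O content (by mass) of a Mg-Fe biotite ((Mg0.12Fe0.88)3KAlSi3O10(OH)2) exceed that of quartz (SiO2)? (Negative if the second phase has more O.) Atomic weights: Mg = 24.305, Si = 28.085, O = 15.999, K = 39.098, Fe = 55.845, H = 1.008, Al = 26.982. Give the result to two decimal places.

O in (Mg0.12Fe0.88)3KAlSi3O10(OH)2: molar mass 500.520 g/mol; 12×15.999 = 191.988 g → 38.36 wt%.
O in SiO2: molar mass 60.083 g/mol; 2×15.999 = 31.998 g → 53.26 wt%.
Difference = 38.36 − 53.26 = -14.90 percentage points.

-14.90 percentage points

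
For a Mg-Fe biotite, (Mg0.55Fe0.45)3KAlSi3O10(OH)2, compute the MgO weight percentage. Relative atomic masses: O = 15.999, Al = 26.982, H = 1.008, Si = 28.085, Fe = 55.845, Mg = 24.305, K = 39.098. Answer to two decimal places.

Formula mass = 459.833 g/mol.
1.65 Mg → 1.6500 mol MgO per formula unit; M(MgO) = 40.304, so MgO mass = 66.502 g.
66.502/459.833 × 100 = 14.46 wt%.

14.46 wt%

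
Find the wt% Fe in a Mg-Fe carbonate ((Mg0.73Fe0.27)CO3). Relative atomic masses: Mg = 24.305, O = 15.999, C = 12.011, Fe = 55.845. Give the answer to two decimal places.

16.24 mass %

Formula mass = 0.73·24.305 + 0.27·55.845 + 1·12.011 + 3·15.999 = 92.829 g/mol, of which 15.078 g is Fe.
So Fe makes up 15.078/92.829 = 0.1624 of the mass, i.e. 16.24%.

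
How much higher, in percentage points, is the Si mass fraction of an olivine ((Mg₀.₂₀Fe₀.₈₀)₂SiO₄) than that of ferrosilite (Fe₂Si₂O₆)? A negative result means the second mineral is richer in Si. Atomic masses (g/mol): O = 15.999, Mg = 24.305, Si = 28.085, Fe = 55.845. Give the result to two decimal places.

M((Mg₀.₂₀Fe₀.₈₀)₂SiO₄) = 191.155 g/mol, so wt% Si = 28.085/191.155 × 100 = 14.69%.
M(Fe₂Si₂O₆) = 263.854 g/mol, so wt% Si = 56.170/263.854 × 100 = 21.29%.
14.69 − 21.29 = -6.60 pp.

-6.60 percentage points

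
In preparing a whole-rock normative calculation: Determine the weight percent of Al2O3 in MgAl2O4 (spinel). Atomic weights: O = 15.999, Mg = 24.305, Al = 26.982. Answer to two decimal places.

71.67 wt%

Formula mass = 142.265 g/mol.
2 Al → 1.0000 mol Al2O3 per formula unit; M(Al2O3) = 101.961, so Al2O3 mass = 101.961 g.
101.961/142.265 × 100 = 71.67 wt%.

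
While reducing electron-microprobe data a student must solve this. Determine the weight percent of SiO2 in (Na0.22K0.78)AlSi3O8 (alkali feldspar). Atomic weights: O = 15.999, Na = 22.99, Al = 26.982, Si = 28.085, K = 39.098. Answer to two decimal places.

M((Na0.22K0.78)AlSi3O8) = 274.783 g/mol; M(SiO2) = 60.083 g/mol.
Moles SiO2 per formula unit = 3 Si ÷ 1 = 3.0000.
SiO2 fraction = (3.0000 × 60.083) / 274.783 = 180.249/274.783 = 0.6560.

65.60 wt%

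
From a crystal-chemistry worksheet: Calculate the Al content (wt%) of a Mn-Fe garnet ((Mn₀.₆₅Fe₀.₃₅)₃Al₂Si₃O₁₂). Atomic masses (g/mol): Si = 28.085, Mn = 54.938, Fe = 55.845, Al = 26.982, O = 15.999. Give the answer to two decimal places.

M((Mn₀.₆₅Fe₀.₃₅)₃Al₂Si₃O₁₂) = 495.973 g/mol.
Al contributes 2 × 26.982 = 53.964 g per mole.
53.964/495.973 = 0.1088 → 10.88%.

10.88 wt%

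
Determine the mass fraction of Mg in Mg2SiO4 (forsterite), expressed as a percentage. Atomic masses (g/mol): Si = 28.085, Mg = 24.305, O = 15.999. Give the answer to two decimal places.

M(Mg2SiO4) = 140.691 g/mol.
Mg contributes 2 × 24.305 = 48.610 g per mole.
48.610/140.691 = 0.3455 → 34.55%.

34.55 wt%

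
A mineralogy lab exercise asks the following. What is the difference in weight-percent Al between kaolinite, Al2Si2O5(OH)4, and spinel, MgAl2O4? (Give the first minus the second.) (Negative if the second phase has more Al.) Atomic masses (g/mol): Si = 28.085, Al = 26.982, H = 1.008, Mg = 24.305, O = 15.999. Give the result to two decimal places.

-17.03 percentage points

M(Al2Si2O5(OH)4) = 258.157 g/mol, so wt% Al = 53.964/258.157 × 100 = 20.90%.
M(MgAl2O4) = 142.265 g/mol, so wt% Al = 53.964/142.265 × 100 = 37.93%.
20.90 − 37.93 = -17.03 pp.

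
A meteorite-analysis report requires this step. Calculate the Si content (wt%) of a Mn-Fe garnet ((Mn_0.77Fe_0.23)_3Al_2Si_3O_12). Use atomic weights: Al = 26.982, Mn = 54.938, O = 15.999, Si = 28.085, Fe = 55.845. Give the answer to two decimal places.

Formula mass = 2.31*54.938 + 0.69*55.845 + 2*26.982 + 3*28.085 + 12*15.999 = 495.647 g/mol, of which 84.255 g is Si.
So Si makes up 84.255/495.647 = 0.1700 of the mass, i.e. 17.00%.

17.00 wt%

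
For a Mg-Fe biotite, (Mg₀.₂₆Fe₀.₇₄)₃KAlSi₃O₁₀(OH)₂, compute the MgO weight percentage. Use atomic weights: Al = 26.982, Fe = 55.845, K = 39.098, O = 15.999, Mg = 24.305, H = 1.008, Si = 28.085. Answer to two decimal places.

6.45 wt%

Molar mass of (Mg₀.₂₆Fe₀.₇₄)₃KAlSi₃O₁₀(OH)₂ = 0.78×24.305 + 2.22×55.845 + 1×39.098 + 1×26.982 + 3×28.085 + 12×15.999 + 2×1.008 = 487.273 g/mol.
Each formula unit contains 0.78 Mg, equivalent to 0.78/1 = 0.7800 mol MgO.
M(MgO) = 1×24.305 + 1×15.999 = 40.304 g/mol.
Mass of MgO per formula unit = 0.7800 × 40.304 = 31.437 g.
MgO wt% = 31.437 / 487.273 × 100 = 6.45%.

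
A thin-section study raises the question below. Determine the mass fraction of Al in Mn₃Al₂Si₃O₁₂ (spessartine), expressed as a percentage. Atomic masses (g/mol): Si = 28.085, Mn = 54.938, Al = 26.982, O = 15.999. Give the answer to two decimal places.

10.90 mass %

Formula mass = 3*54.938 + 2*26.982 + 3*28.085 + 12*15.999 = 495.021 g/mol, of which 53.964 g is Al.
So Al makes up 53.964/495.021 = 0.1090 of the mass, i.e. 10.90%.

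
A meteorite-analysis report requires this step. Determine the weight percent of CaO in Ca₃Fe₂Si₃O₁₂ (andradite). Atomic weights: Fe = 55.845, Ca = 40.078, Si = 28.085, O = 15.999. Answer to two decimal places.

Formula mass = 508.167 g/mol.
3 Ca → 3.0000 mol CaO per formula unit; M(CaO) = 56.077, so CaO mass = 168.231 g.
168.231/508.167 × 100 = 33.11 wt%.

33.11 wt%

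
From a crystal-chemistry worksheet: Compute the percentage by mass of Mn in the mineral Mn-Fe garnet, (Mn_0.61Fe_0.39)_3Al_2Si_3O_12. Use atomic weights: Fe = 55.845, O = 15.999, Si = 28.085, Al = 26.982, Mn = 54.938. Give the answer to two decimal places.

20.27 wt%

M((Mn_0.61Fe_0.39)_3Al_2Si_3O_12) = 496.082 g/mol.
Mn contributes 1.83 × 54.938 = 100.537 g per mole.
100.537/496.082 = 0.2027 → 20.27%.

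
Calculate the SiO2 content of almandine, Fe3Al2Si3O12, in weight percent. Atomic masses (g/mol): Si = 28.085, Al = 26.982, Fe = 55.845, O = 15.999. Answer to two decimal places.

Molar mass of Fe3Al2Si3O12 = 3*55.845 + 2*26.982 + 3*28.085 + 12*15.999 = 497.742 g/mol.
Each formula unit contains 3 Si, equivalent to 3/1 = 3.0000 mol SiO2.
M(SiO2) = 1×28.085 + 2×15.999 = 60.083 g/mol.
Mass of SiO2 per formula unit = 3.0000 × 60.083 = 180.249 g.
SiO2 wt% = 180.249 / 497.742 × 100 = 36.21%.

36.21 wt%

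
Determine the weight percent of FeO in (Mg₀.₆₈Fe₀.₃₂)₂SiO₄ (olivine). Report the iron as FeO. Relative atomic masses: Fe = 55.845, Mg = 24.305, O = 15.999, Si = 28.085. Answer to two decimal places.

28.58 wt%

M((Mg₀.₆₈Fe₀.₃₂)₂SiO₄) = 160.877 g/mol; M(FeO) = 71.844 g/mol.
Moles FeO per formula unit = 0.64 Fe ÷ 1 = 0.6400.
FeO fraction = (0.6400 × 71.844) / 160.877 = 45.980/160.877 = 0.2858.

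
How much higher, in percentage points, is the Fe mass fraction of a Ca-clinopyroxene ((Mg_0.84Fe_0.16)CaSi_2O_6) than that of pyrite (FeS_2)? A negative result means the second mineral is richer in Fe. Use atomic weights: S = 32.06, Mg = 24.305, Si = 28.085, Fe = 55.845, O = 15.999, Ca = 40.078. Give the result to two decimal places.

-42.52 percentage points

First mineral: 8.935 g Fe in 221.593 g formula = 4.03 wt% Fe.
Second mineral: 55.845 g Fe in 119.965 g formula = 46.55 wt% Fe.
4.03% − 46.55% gives a difference of -42.52 percentage points.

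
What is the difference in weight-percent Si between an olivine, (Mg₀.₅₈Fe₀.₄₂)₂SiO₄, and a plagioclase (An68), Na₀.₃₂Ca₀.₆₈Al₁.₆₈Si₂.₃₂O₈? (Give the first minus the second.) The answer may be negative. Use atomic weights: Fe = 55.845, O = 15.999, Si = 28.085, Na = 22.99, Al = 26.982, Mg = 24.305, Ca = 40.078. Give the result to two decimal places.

-7.06 percentage points

First mineral: 28.085 g Si in 167.185 g formula = 16.80 wt% Si.
Second mineral: 65.157 g Si in 273.089 g formula = 23.86 wt% Si.
16.80% − 23.86% gives a difference of -7.06 percentage points.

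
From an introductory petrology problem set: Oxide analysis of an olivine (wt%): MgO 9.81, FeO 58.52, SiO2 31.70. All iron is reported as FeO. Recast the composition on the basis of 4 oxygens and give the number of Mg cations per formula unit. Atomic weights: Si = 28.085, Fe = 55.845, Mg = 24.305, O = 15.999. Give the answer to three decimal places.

MgO (M=40.304): mol = 0.24340; Mg = 0.24340, O = 0.24340.
FeO (M=71.844): mol = 0.81454; Fe = 0.81454, O = 0.81454.
SiO2 (M=60.083): mol = 0.52760; Si = 0.52760, O = 1.05520.
ΣO = 2.11314; factor = 4/ΣO = 1.89292.
Mg apfu = 0.24340 × 1.89292 = 0.461.

0.461 Mg apfu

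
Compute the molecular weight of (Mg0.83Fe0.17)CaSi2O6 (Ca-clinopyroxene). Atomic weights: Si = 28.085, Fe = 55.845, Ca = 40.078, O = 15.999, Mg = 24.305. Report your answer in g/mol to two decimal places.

221.91 g/mol

The formula mass is the sum 0.83·24.305 + 0.17·55.845 + 1·40.078 + 2·28.085 + 6·15.999.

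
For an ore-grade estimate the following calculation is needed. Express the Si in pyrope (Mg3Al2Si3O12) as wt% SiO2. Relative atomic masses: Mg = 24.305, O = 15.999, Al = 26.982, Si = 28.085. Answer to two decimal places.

44.71 wt%

M(Mg3Al2Si3O12) = 403.122 g/mol; M(SiO2) = 60.083 g/mol.
Moles SiO2 per formula unit = 3 Si ÷ 1 = 3.0000.
SiO2 fraction = (3.0000 × 60.083) / 403.122 = 180.249/403.122 = 0.4471.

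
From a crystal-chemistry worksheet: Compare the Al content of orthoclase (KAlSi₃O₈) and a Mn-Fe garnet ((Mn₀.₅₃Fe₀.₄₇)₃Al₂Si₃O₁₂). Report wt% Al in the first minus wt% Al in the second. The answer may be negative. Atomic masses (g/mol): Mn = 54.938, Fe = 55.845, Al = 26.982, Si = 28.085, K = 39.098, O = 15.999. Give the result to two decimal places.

-1.18 percentage points

Al in KAlSi₃O₈: molar mass 278.327 g/mol; 1×26.982 = 26.982 g → 9.69 wt%.
Al in (Mn₀.₅₃Fe₀.₄₇)₃Al₂Si₃O₁₂: molar mass 496.300 g/mol; 2×26.982 = 53.964 g → 10.87 wt%.
Difference = 9.69 − 10.87 = -1.18 percentage points.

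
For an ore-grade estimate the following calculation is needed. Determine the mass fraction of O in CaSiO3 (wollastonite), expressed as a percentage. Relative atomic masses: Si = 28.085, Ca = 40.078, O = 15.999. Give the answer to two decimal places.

41.32 weight percent

M(CaSiO3) = 116.160 g/mol.
O contributes 3 × 15.999 = 47.997 g per mole.
47.997/116.160 = 0.4132 → 41.32%.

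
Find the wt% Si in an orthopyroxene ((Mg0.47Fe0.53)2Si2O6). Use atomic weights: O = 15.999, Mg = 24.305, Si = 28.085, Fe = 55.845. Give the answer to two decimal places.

M((Mg0.47Fe0.53)2Si2O6) = 234.206 g/mol.
Si contributes 2 × 28.085 = 56.170 g per mole.
56.170/234.206 = 0.2398 → 23.98%.

23.98 wt%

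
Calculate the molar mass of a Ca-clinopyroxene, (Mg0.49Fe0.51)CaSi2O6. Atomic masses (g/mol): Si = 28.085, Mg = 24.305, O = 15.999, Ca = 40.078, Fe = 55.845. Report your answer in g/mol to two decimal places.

M = 0.49*24.305 + 0.51*55.845 + 1*40.078 + 2*28.085 + 6*15.999

232.63 g/mol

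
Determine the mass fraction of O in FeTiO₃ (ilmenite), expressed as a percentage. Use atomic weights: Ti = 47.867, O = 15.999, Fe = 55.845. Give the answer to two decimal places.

Formula mass = 1×55.845 + 1×47.867 + 3×15.999 = 151.709 g/mol, of which 47.997 g is O.
So O makes up 47.997/151.709 = 0.3164 of the mass, i.e. 31.64%.

31.64 weight percent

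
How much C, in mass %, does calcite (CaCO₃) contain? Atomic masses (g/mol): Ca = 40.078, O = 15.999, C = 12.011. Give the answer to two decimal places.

12.00 mass %

Molar mass of CaCO₃: 1×40.078 + 1×12.011 + 3×15.999 = 100.086 g/mol.
Mass of C per formula unit: 1 × 12.011 = 12.011 g.
Weight fraction C = 12.011 / 100.086 = 0.1200.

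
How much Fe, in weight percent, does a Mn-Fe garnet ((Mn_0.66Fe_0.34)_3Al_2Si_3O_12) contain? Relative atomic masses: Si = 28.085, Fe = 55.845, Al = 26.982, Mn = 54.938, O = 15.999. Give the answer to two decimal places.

M((Mn_0.66Fe_0.34)_3Al_2Si_3O_12) = 495.946 g/mol.
Fe contributes 1.02 × 55.845 = 56.962 g per mole.
56.962/495.946 = 0.1149 → 11.49%.

11.49 weight percent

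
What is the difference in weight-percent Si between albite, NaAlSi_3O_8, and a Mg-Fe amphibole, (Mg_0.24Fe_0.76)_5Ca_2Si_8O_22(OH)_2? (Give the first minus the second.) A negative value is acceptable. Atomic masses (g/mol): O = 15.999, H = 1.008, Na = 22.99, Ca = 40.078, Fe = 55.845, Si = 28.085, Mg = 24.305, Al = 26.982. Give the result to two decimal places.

M(NaAlSi_3O_8) = 262.219 g/mol, so wt% Si = 84.255/262.219 × 100 = 32.13%.
M((Mg_0.24Fe_0.76)_5Ca_2Si_8O_22(OH)_2) = 932.205 g/mol, so wt% Si = 224.680/932.205 × 100 = 24.10%.
32.13 − 24.10 = 8.03 pp.

8.03 percentage points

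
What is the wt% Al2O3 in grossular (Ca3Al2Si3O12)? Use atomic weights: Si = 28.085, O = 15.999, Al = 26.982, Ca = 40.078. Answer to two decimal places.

Formula mass = 450.441 g/mol.
2 Al → 1.0000 mol Al2O3 per formula unit; M(Al2O3) = 101.961, so Al2O3 mass = 101.961 g.
101.961/450.441 × 100 = 22.64 wt%.

22.64 wt%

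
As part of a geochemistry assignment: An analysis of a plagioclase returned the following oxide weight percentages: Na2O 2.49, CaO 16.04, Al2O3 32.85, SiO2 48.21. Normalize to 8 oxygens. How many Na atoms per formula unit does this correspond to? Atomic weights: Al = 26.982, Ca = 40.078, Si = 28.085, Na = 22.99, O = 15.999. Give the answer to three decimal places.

0.222 Na apfu

Na2O (M=61.979): mol = 0.04017; Na = 0.08034, O = 0.04017.
CaO (M=56.077): mol = 0.28604; Ca = 0.28604, O = 0.28604.
Al2O3 (M=101.961): mol = 0.32218; Al = 0.64436, O = 0.96654.
SiO2 (M=60.083): mol = 0.80239; Si = 0.80239, O = 1.60478.
ΣO = 2.89753; factor = 8/ΣO = 2.76097.
Na apfu = 0.08034 × 2.76097 = 0.222.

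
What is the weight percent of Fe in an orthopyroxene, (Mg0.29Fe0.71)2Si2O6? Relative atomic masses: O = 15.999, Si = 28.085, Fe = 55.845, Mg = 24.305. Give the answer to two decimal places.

32.29 mass %

Formula mass = 0.58*24.305 + 1.42*55.845 + 2*28.085 + 6*15.999 = 245.561 g/mol, of which 79.300 g is Fe.
So Fe makes up 79.300/245.561 = 0.3229 of the mass, i.e. 32.29%.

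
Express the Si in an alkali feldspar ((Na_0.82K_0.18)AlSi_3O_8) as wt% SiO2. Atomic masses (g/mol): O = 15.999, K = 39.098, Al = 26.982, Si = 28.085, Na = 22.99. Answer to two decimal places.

Molar mass of (Na_0.82K_0.18)AlSi_3O_8 = 0.82×22.99 + 0.18×39.098 + 1×26.982 + 3×28.085 + 8×15.999 = 265.118 g/mol.
Each formula unit contains 3 Si, equivalent to 3/1 = 3.0000 mol SiO2.
M(SiO2) = 1×28.085 + 2×15.999 = 60.083 g/mol.
Mass of SiO2 per formula unit = 3.0000 × 60.083 = 180.249 g.
SiO2 wt% = 180.249 / 265.118 × 100 = 67.99%.

67.99 wt%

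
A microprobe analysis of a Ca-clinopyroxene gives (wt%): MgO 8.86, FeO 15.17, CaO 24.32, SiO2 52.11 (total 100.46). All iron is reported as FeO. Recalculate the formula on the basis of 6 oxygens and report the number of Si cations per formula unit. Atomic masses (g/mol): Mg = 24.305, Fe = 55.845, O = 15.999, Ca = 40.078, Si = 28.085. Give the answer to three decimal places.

MgO: 8.86/40.304 = 0.21983 mol → 0.21983 mol Mg, 0.21983 mol O.
FeO: 15.17/71.844 = 0.21115 mol → 0.21115 mol Fe, 0.21115 mol O.
CaO: 24.32/56.077 = 0.43369 mol → 0.43369 mol Ca, 0.43369 mol O.
SiO2: 52.11/60.083 = 0.86730 mol → 0.86730 mol Si, 1.73460 mol O.
Total oxygen = 2.59927 mol. Normalization factor = 6/2.59927 = 2.30834.
Si per 6 O = 0.86730 × 2.30834 = 2.002.

2.002 Si apfu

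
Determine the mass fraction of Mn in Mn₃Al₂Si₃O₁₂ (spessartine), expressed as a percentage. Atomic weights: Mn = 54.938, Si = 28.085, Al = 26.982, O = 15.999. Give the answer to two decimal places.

33.29 weight percent

Molar mass of Mn₃Al₂Si₃O₁₂: 3·54.938 + 2·26.982 + 3·28.085 + 12·15.999 = 495.021 g/mol.
Mass of Mn per formula unit: 3 × 54.938 = 164.814 g.
Weight fraction Mn = 164.814 / 495.021 = 0.3329.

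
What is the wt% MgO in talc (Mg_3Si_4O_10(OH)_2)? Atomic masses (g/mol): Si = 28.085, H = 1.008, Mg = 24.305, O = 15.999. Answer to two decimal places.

31.88 wt%

Formula mass = 379.259 g/mol.
3 Mg → 3.0000 mol MgO per formula unit; M(MgO) = 40.304, so MgO mass = 120.912 g.
120.912/379.259 × 100 = 31.88 wt%.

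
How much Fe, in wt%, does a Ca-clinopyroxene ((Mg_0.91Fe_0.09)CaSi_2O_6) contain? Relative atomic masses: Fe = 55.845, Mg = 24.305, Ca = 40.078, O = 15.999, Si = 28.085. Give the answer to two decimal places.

2.29 wt%

M((Mg_0.91Fe_0.09)CaSi_2O_6) = 219.386 g/mol.
Fe contributes 0.09 × 55.845 = 5.026 g per mole.
5.026/219.386 = 0.0229 → 2.29%.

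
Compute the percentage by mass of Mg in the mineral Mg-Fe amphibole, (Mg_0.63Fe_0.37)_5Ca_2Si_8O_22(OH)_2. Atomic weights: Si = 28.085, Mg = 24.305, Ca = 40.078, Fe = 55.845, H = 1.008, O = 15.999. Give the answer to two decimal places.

8.79 weight percent

M((Mg_0.63Fe_0.37)_5Ca_2Si_8O_22(OH)_2) = 870.702 g/mol.
Mg contributes 3.15 × 24.305 = 76.561 g per mole.
76.561/870.702 = 0.0879 → 8.79%.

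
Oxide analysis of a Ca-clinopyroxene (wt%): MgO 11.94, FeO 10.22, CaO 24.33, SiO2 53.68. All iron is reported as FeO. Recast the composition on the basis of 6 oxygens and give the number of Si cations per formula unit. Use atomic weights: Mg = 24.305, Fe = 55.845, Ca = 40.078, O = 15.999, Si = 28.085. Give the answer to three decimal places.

2.016 Si apfu

MgO: 11.94/40.304 = 0.29625 mol → 0.29625 mol Mg, 0.29625 mol O.
FeO: 10.22/71.844 = 0.14225 mol → 0.14225 mol Fe, 0.14225 mol O.
CaO: 24.33/56.077 = 0.43387 mol → 0.43387 mol Ca, 0.43387 mol O.
SiO2: 53.68/60.083 = 0.89343 mol → 0.89343 mol Si, 1.78686 mol O.
Total oxygen = 2.65923 mol. Normalization factor = 6/2.65923 = 2.25629.
Si per 6 O = 0.89343 × 2.25629 = 2.016.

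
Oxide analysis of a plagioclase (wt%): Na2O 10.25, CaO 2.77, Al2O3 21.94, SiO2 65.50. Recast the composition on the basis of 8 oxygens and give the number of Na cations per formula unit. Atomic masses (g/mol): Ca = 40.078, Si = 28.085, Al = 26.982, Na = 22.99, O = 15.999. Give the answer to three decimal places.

Na2O: 10.25/61.979 = 0.16538 mol → 0.33076 mol Na, 0.16538 mol O.
CaO: 2.77/56.077 = 0.04940 mol → 0.04940 mol Ca, 0.04940 mol O.
Al2O3: 21.94/101.961 = 0.21518 mol → 0.43036 mol Al, 0.64554 mol O.
SiO2: 65.50/60.083 = 1.09016 mol → 1.09016 mol Si, 2.18032 mol O.
Total oxygen = 3.04064 mol. Normalization factor = 8/3.04064 = 2.63103.
Na per 8 O = 0.33076 × 2.63103 = 0.870.

0.870 Na apfu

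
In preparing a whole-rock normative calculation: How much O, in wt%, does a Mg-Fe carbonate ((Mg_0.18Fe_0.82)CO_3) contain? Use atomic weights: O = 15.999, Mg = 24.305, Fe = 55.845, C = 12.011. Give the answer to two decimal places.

43.56 wt%

Molar mass of (Mg_0.18Fe_0.82)CO_3: 0.18×24.305 + 0.82×55.845 + 1×12.011 + 3×15.999 = 110.176 g/mol.
Mass of O per formula unit: 3 × 15.999 = 47.997 g.
Weight fraction O = 47.997 / 110.176 = 0.4356.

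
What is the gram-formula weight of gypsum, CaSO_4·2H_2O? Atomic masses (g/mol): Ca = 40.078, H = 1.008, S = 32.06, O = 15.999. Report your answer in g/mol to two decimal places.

M = 1(40.078) + 1(32.06) + 6(15.999) + 4(1.008)

172.16 g/mol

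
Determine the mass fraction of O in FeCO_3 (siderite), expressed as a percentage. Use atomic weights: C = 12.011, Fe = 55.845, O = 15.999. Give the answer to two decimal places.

M(FeCO_3) = 115.853 g/mol.
O contributes 3 × 15.999 = 47.997 g per mole.
47.997/115.853 = 0.4143 → 41.43%.

41.43 weight percent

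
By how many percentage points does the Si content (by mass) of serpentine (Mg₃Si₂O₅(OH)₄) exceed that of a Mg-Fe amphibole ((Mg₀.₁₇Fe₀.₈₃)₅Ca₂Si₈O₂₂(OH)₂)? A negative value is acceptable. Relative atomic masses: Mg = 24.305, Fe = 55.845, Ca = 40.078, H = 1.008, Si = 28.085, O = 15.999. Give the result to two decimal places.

Si in Mg₃Si₂O₅(OH)₄: molar mass 277.108 g/mol; 2×28.085 = 56.170 g → 20.27 wt%.
Si in (Mg₀.₁₇Fe₀.₈₃)₅Ca₂Si₈O₂₂(OH)₂: molar mass 943.244 g/mol; 8×28.085 = 224.680 g → 23.82 wt%.
Difference = 20.27 − 23.82 = -3.55 percentage points.

-3.55 percentage points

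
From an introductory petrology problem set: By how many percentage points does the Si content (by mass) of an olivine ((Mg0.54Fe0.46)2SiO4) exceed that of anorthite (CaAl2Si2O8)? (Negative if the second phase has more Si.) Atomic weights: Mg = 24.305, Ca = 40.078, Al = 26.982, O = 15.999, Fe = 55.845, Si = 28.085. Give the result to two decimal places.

-3.64 percentage points

Si in (Mg0.54Fe0.46)2SiO4: molar mass 169.708 g/mol; 1×28.085 = 28.085 g → 16.55 wt%.
Si in CaAl2Si2O8: molar mass 278.204 g/mol; 2×28.085 = 56.170 g → 20.19 wt%.
Difference = 16.55 − 20.19 = -3.64 percentage points.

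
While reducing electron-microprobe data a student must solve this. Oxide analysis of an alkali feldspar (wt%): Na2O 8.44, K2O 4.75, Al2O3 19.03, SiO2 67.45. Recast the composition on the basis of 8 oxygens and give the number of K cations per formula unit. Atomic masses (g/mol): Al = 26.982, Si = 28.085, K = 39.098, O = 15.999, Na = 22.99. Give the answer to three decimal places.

0.270 K apfu

Na2O: 8.44/61.979 = 0.13618 mol → 0.27236 mol Na, 0.13618 mol O.
K2O: 4.75/94.195 = 0.05043 mol → 0.10086 mol K, 0.05043 mol O.
Al2O3: 19.03/101.961 = 0.18664 mol → 0.37328 mol Al, 0.55992 mol O.
SiO2: 67.45/60.083 = 1.12261 mol → 1.12261 mol Si, 2.24522 mol O.
Total oxygen = 2.99175 mol. Normalization factor = 8/2.99175 = 2.67402.
K per 8 O = 0.10086 × 2.67402 = 0.270.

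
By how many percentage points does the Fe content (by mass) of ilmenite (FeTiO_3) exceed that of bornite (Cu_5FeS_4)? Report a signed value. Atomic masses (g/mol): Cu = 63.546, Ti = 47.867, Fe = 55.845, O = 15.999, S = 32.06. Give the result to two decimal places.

25.68 percentage points

M(FeTiO_3) = 151.709 g/mol, so wt% Fe = 55.845/151.709 × 100 = 36.81%.
M(Cu_5FeS_4) = 501.815 g/mol, so wt% Fe = 55.845/501.815 × 100 = 11.13%.
36.81 − 11.13 = 25.68 pp.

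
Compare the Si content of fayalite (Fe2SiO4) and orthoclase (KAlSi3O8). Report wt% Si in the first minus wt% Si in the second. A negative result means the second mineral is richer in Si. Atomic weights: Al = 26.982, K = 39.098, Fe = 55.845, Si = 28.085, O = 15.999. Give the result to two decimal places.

-16.49 percentage points

First mineral: 28.085 g Si in 203.771 g formula = 13.78 wt% Si.
Second mineral: 84.255 g Si in 278.327 g formula = 30.27 wt% Si.
13.78% − 30.27% gives a difference of -16.49 percentage points.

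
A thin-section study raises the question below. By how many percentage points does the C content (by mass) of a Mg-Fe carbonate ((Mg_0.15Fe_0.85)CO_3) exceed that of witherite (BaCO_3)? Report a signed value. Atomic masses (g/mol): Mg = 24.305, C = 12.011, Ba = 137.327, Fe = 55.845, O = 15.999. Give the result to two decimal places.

4.72 percentage points

M((Mg_0.15Fe_0.85)CO_3) = 111.122 g/mol, so wt% C = 12.011/111.122 × 100 = 10.81%.
M(BaCO_3) = 197.335 g/mol, so wt% C = 12.011/197.335 × 100 = 6.09%.
10.81 − 6.09 = 4.72 pp.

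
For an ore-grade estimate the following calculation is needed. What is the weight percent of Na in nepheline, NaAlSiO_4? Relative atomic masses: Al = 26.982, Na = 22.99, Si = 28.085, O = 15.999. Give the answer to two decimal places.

16.18 weight percent

Molar mass of NaAlSiO_4: 1·22.99 + 1·26.982 + 1·28.085 + 4·15.999 = 142.053 g/mol.
Mass of Na per formula unit: 1 × 22.99 = 22.990 g.
Weight fraction Na = 22.990 / 142.053 = 0.1618.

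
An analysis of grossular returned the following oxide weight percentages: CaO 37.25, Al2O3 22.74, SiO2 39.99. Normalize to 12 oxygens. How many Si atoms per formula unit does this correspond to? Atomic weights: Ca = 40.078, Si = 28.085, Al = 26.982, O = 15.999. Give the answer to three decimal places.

2.998 Si apfu

37.25 wt% CaO ÷ 56.077 g/mol = 0.66427 mol, giving 0.66427 Ca and 0.66427 O.
22.74 wt% Al2O3 ÷ 101.961 g/mol = 0.22303 mol, giving 0.44606 Al and 0.66909 O.
39.99 wt% SiO2 ÷ 60.083 g/mol = 0.66558 mol, giving 0.66558 Si and 1.33116 O.
Oxygen sums to 2.66452; scaling by 12/2.66452 = 4.50363 puts the formula on 12 O.
Si: 0.66558 × 4.50363 = 2.998 atoms per formula unit.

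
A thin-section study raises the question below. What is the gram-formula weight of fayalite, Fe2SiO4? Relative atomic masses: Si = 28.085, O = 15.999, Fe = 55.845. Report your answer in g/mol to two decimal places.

Fe: 2 × 55.845 = 111.6900
Si: 1 × 28.085 = 28.0850
O: 4 × 15.999 = 63.9960
Summing the contributions gives the formula mass.

203.77 g/mol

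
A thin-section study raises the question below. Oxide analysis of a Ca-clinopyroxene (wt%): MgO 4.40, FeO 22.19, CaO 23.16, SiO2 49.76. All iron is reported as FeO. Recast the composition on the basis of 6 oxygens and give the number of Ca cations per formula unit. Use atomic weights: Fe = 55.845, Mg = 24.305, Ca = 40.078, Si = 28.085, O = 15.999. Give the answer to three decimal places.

0.996 Ca apfu

4.40 wt% MgO ÷ 40.304 g/mol = 0.10917 mol, giving 0.10917 Mg and 0.10917 O.
22.19 wt% FeO ÷ 71.844 g/mol = 0.30886 mol, giving 0.30886 Fe and 0.30886 O.
23.16 wt% CaO ÷ 56.077 g/mol = 0.41300 mol, giving 0.41300 Ca and 0.41300 O.
49.76 wt% SiO2 ÷ 60.083 g/mol = 0.82819 mol, giving 0.82819 Si and 1.65638 O.
Oxygen sums to 2.48741; scaling by 6/2.48741 = 2.41215 puts the formula on 6 O.
Ca: 0.41300 × 2.41215 = 0.996 atoms per formula unit.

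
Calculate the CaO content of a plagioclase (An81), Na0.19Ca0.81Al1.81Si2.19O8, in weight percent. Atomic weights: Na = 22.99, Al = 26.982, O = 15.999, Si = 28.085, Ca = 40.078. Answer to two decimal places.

M(Na0.19Ca0.81Al1.81Si2.19O8) = 275.167 g/mol; M(CaO) = 56.077 g/mol.
Moles CaO per formula unit = 0.81 Ca ÷ 1 = 0.8100.
CaO fraction = (0.8100 × 56.077) / 275.167 = 45.422/275.167 = 0.1651.

16.51 wt%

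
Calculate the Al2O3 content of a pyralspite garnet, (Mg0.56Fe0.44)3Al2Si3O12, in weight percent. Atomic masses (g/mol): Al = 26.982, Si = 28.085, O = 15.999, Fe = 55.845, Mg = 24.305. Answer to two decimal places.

22.93 wt%

M((Mg0.56Fe0.44)3Al2Si3O12) = 444.755 g/mol; M(Al2O3) = 101.961 g/mol.
Moles Al2O3 per formula unit = 2 Al ÷ 2 = 1.0000.
Al2O3 fraction = (1.0000 × 101.961) / 444.755 = 101.961/444.755 = 0.2293.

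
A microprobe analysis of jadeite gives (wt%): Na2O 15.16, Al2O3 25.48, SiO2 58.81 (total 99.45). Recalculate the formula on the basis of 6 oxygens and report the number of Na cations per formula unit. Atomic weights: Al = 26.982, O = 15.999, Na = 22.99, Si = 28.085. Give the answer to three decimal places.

Na2O (M=61.979): mol = 0.24460; Na = 0.48920, O = 0.24460.
Al2O3 (M=101.961): mol = 0.24990; Al = 0.49980, O = 0.74970.
SiO2 (M=60.083): mol = 0.97881; Si = 0.97881, O = 1.95762.
ΣO = 2.95192; factor = 6/ΣO = 2.03258.
Na apfu = 0.48920 × 2.03258 = 0.994.

0.994 Na apfu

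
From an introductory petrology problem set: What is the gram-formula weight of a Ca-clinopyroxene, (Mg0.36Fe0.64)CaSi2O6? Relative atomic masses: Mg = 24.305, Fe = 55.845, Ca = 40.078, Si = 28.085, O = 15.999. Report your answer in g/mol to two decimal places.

M = 0.36×24.305 + 0.64×55.845 + 1×40.078 + 2×28.085 + 6×15.999

236.73 g/mol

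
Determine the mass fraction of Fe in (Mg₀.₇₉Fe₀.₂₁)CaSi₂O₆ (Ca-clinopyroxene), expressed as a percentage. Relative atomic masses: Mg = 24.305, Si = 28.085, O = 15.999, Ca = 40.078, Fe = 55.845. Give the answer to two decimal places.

5.25 weight percent

Molar mass of (Mg₀.₇₉Fe₀.₂₁)CaSi₂O₆: 0.79·24.305 + 0.21·55.845 + 1·40.078 + 2·28.085 + 6·15.999 = 223.170 g/mol.
Mass of Fe per formula unit: 0.21 × 55.845 = 11.727 g.
Weight fraction Fe = 11.727 / 223.170 = 0.0525.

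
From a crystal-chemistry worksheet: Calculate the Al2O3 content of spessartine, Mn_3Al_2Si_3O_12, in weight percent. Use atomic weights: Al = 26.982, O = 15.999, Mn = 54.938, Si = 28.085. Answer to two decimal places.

Formula mass = 495.021 g/mol.
2 Al → 1.0000 mol Al2O3 per formula unit; M(Al2O3) = 101.961, so Al2O3 mass = 101.961 g.
101.961/495.021 × 100 = 20.60 wt%.

20.60 wt%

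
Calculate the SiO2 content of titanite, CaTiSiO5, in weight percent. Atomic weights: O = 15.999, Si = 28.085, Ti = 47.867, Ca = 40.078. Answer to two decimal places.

30.65 wt%

Molar mass of CaTiSiO5 = 1·40.078 + 1·47.867 + 1·28.085 + 5·15.999 = 196.025 g/mol.
Each formula unit contains 1 Si, equivalent to 1/1 = 1.0000 mol SiO2.
M(SiO2) = 1×28.085 + 2×15.999 = 60.083 g/mol.
Mass of SiO2 per formula unit = 1.0000 × 60.083 = 60.083 g.
SiO2 wt% = 60.083 / 196.025 × 100 = 30.65%.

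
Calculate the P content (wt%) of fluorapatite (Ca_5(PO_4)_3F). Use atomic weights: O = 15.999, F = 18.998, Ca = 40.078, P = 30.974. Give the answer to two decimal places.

Molar mass of Ca_5(PO_4)_3F: 5·40.078 + 3·30.974 + 12·15.999 + 1·18.998 = 504.298 g/mol.
Mass of P per formula unit: 3 × 30.974 = 92.922 g.
Weight fraction P = 92.922 / 504.298 = 0.1843.

18.43 wt%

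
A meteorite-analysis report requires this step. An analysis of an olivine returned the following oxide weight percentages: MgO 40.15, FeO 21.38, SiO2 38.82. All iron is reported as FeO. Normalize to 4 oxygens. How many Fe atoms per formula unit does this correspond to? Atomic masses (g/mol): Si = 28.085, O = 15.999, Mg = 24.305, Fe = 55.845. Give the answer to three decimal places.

0.460 Fe apfu

MgO: 40.15/40.304 = 0.99618 mol → 0.99618 mol Mg, 0.99618 mol O.
FeO: 21.38/71.844 = 0.29759 mol → 0.29759 mol Fe, 0.29759 mol O.
SiO2: 38.82/60.083 = 0.64611 mol → 0.64611 mol Si, 1.29222 mol O.
Total oxygen = 2.58599 mol. Normalization factor = 4/2.58599 = 1.54680.
Fe per 4 O = 0.29759 × 1.54680 = 0.460.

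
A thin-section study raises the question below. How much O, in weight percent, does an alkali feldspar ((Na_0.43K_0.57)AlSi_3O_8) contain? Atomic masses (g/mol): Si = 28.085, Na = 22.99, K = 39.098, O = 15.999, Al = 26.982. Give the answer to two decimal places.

M((Na_0.43K_0.57)AlSi_3O_8) = 271.401 g/mol.
O contributes 8 × 15.999 = 127.992 g per mole.
127.992/271.401 = 0.4716 → 47.16%.

47.16 weight percent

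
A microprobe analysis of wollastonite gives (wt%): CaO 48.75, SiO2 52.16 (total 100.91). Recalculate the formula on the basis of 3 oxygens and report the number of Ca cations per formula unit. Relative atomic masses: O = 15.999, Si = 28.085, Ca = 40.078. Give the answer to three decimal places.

CaO (M=56.077): mol = 0.86934; Ca = 0.86934, O = 0.86934.
SiO2 (M=60.083): mol = 0.86813; Si = 0.86813, O = 1.73626.
ΣO = 2.60560; factor = 3/ΣO = 1.15137.
Ca apfu = 0.86934 × 1.15137 = 1.001.

1.001 Ca apfu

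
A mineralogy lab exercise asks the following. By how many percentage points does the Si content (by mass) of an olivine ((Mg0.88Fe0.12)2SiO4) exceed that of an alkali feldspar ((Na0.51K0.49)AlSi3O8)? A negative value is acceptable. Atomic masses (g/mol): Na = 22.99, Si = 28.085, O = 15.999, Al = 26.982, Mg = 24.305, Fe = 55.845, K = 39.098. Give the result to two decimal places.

-12.25 percentage points

First mineral: 28.085 g Si in 148.261 g formula = 18.94 wt% Si.
Second mineral: 84.255 g Si in 270.112 g formula = 31.19 wt% Si.
18.94% − 31.19% gives a difference of -12.25 percentage points.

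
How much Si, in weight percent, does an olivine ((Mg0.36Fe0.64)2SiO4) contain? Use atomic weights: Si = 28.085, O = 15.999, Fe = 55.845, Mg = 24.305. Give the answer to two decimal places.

15.51 weight percent

Formula mass = 0.72×24.305 + 1.28×55.845 + 1×28.085 + 4×15.999 = 181.062 g/mol, of which 28.085 g is Si.
So Si makes up 28.085/181.062 = 0.1551 of the mass, i.e. 15.51%.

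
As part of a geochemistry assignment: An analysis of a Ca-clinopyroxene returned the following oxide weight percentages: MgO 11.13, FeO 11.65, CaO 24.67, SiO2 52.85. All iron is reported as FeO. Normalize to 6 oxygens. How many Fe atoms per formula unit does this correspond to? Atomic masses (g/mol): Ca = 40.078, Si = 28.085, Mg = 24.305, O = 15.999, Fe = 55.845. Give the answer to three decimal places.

MgO: 11.13/40.304 = 0.27615 mol → 0.27615 mol Mg, 0.27615 mol O.
FeO: 11.65/71.844 = 0.16216 mol → 0.16216 mol Fe, 0.16216 mol O.
CaO: 24.67/56.077 = 0.43993 mol → 0.43993 mol Ca, 0.43993 mol O.
SiO2: 52.85/60.083 = 0.87962 mol → 0.87962 mol Si, 1.75924 mol O.
Total oxygen = 2.63748 mol. Normalization factor = 6/2.63748 = 2.27490.
Fe per 6 O = 0.16216 × 2.27490 = 0.369.

0.369 Fe apfu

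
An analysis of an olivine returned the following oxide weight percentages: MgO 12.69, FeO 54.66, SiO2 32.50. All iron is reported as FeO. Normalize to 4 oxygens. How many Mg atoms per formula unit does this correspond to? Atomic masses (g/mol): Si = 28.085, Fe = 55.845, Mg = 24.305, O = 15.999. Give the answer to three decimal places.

MgO (M=40.304): mol = 0.31486; Mg = 0.31486, O = 0.31486.
FeO (M=71.844): mol = 0.76082; Fe = 0.76082, O = 0.76082.
SiO2 (M=60.083): mol = 0.54092; Si = 0.54092, O = 1.08184.
ΣO = 2.15752; factor = 4/ΣO = 1.85398.
Mg apfu = 0.31486 × 1.85398 = 0.584.

0.584 Mg apfu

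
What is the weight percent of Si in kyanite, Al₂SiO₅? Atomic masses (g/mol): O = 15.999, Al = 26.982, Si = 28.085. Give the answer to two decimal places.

Formula mass = 2·26.982 + 1·28.085 + 5·15.999 = 162.044 g/mol, of which 28.085 g is Si.
So Si makes up 28.085/162.044 = 0.1733 of the mass, i.e. 17.33%.

17.33 wt%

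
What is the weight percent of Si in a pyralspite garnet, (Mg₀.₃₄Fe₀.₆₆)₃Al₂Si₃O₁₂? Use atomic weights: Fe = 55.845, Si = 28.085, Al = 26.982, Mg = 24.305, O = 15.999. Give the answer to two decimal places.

18.10 wt%

Molar mass of (Mg₀.₃₄Fe₀.₆₆)₃Al₂Si₃O₁₂: 1.02×24.305 + 1.98×55.845 + 2×26.982 + 3×28.085 + 12×15.999 = 465.571 g/mol.
Mass of Si per formula unit: 3 × 28.085 = 84.255 g.
Weight fraction Si = 84.255 / 465.571 = 0.1810.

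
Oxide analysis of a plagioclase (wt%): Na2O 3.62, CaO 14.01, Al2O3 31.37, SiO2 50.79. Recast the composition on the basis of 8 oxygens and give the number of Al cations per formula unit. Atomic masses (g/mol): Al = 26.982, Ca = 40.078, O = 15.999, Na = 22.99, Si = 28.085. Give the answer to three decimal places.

1.685 Al apfu

Na2O (M=61.979): mol = 0.05841; Na = 0.11682, O = 0.05841.
CaO (M=56.077): mol = 0.24984; Ca = 0.24984, O = 0.24984.
Al2O3 (M=101.961): mol = 0.30767; Al = 0.61534, O = 0.92301.
SiO2 (M=60.083): mol = 0.84533; Si = 0.84533, O = 1.69066.
ΣO = 2.92192; factor = 8/ΣO = 2.73793.
Al apfu = 0.61534 × 2.73793 = 1.685.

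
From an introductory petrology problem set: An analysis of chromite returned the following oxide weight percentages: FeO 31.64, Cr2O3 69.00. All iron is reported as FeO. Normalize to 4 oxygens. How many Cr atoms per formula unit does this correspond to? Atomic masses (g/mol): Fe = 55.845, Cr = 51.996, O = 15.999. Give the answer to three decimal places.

31.64 wt% FeO ÷ 71.844 g/mol = 0.44040 mol, giving 0.44040 Fe and 0.44040 O.
69.00 wt% Cr2O3 ÷ 151.989 g/mol = 0.45398 mol, giving 0.90796 Cr and 1.36194 O.
Oxygen sums to 1.80234; scaling by 4/1.80234 = 2.21934 puts the formula on 4 O.
Cr: 0.90796 × 2.21934 = 2.015 atoms per formula unit.

2.015 Cr apfu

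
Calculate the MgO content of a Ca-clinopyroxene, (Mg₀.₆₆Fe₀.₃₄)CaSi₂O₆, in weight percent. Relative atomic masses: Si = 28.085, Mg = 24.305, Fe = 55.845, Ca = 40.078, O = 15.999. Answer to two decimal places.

Molar mass of (Mg₀.₆₆Fe₀.₃₄)CaSi₂O₆ = 0.66*24.305 + 0.34*55.845 + 1*40.078 + 2*28.085 + 6*15.999 = 227.271 g/mol.
Each formula unit contains 0.66 Mg, equivalent to 0.66/1 = 0.6600 mol MgO.
M(MgO) = 1×24.305 + 1×15.999 = 40.304 g/mol.
Mass of MgO per formula unit = 0.6600 × 40.304 = 26.601 g.
MgO wt% = 26.601 / 227.271 × 100 = 11.70%.

11.70 wt%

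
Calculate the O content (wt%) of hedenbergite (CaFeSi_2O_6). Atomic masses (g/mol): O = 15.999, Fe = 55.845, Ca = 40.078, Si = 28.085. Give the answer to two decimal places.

Molar mass of CaFeSi_2O_6: 1·40.078 + 1·55.845 + 2·28.085 + 6·15.999 = 248.087 g/mol.
Mass of O per formula unit: 6 × 15.999 = 95.994 g.
Weight fraction O = 95.994 / 248.087 = 0.3869.

38.69 wt%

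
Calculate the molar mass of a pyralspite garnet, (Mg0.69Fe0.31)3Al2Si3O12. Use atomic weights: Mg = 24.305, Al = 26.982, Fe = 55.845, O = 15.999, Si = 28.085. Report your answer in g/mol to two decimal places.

432.45 g/mol

The formula mass is the sum 2.07*24.305 + 0.93*55.845 + 2*26.982 + 3*28.085 + 12*15.999.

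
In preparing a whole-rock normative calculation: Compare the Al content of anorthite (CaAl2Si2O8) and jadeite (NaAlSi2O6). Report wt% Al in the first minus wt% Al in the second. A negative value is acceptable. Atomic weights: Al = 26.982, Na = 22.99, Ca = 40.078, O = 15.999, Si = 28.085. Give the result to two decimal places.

Al in CaAl2Si2O8: molar mass 278.204 g/mol; 2×26.982 = 53.964 g → 19.40 wt%.
Al in NaAlSi2O6: molar mass 202.136 g/mol; 1×26.982 = 26.982 g → 13.35 wt%.
Difference = 19.40 − 13.35 = 6.05 percentage points.

6.05 percentage points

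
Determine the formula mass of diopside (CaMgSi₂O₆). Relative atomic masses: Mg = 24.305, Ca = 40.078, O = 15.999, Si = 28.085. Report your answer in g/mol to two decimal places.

216.55 g/mol

The formula mass is the sum 1·40.078 + 1·24.305 + 2·28.085 + 6·15.999.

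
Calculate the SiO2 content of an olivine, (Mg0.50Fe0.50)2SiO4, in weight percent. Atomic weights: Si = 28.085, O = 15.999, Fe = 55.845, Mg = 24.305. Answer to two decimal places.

34.89 wt%

Formula mass = 172.231 g/mol.
1 Si → 1.0000 mol SiO2 per formula unit; M(SiO2) = 60.083, so SiO2 mass = 60.083 g.
60.083/172.231 × 100 = 34.89 wt%.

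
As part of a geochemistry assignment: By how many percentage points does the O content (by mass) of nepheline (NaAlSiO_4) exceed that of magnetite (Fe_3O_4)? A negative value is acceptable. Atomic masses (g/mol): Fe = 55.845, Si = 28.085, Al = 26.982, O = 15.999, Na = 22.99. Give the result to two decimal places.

17.41 percentage points

First mineral: 63.996 g O in 142.053 g formula = 45.05 wt% O.
Second mineral: 63.996 g O in 231.531 g formula = 27.64 wt% O.
45.05% − 27.64% gives a difference of 17.41 percentage points.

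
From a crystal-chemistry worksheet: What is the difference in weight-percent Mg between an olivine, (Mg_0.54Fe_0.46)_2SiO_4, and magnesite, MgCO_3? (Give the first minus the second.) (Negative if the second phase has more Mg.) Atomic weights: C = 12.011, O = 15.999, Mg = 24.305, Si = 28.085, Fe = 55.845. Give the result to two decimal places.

-13.36 percentage points

M((Mg_0.54Fe_0.46)_2SiO_4) = 169.708 g/mol, so wt% Mg = 26.249/169.708 × 100 = 15.47%.
M(MgCO_3) = 84.313 g/mol, so wt% Mg = 24.305/84.313 × 100 = 28.83%.
15.47 − 28.83 = -13.36 pp.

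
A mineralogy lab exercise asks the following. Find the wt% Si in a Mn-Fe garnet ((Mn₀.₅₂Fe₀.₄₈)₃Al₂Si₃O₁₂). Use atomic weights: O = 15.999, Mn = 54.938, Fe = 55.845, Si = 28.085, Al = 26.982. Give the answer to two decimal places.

Molar mass of (Mn₀.₅₂Fe₀.₄₈)₃Al₂Si₃O₁₂: 1.56*54.938 + 1.44*55.845 + 2*26.982 + 3*28.085 + 12*15.999 = 496.327 g/mol.
Mass of Si per formula unit: 3 × 28.085 = 84.255 g.
Weight fraction Si = 84.255 / 496.327 = 0.1698.

16.98 wt%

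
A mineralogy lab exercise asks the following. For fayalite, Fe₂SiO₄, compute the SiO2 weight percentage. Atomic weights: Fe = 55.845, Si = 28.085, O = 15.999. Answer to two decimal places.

Molar mass of Fe₂SiO₄ = 2*55.845 + 1*28.085 + 4*15.999 = 203.771 g/mol.
Each formula unit contains 1 Si, equivalent to 1/1 = 1.0000 mol SiO2.
M(SiO2) = 1×28.085 + 2×15.999 = 60.083 g/mol.
Mass of SiO2 per formula unit = 1.0000 × 60.083 = 60.083 g.
SiO2 wt% = 60.083 / 203.771 × 100 = 29.49%.

29.49 wt%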